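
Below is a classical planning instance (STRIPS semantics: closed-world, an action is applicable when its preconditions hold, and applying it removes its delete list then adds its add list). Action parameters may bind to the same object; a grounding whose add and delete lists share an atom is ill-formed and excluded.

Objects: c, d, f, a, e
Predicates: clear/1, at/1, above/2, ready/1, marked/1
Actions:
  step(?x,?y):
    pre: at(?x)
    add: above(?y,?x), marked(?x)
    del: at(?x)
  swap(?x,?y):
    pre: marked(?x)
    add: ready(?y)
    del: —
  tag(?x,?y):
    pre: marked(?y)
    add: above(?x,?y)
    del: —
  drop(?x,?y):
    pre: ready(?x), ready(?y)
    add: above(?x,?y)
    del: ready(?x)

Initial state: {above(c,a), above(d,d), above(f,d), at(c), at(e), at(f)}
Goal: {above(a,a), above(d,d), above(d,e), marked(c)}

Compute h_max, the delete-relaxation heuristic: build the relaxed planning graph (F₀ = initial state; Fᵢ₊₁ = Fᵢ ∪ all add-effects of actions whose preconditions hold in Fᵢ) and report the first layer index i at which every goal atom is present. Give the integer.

3

F0 = init (6 atoms)
F1 = F0 ∪ {above(a,c), above(a,e), above(a,f), above(c,c), above(c,e), above(c,f), above(d,c), above(d,e), above(d,f), above(e,c), above(e,e), above(e,f), above(f,c), above(f,e), above(f,f), marked(c), marked(e), marked(f)}  (24 atoms)
F2 = F1 ∪ {ready(a), ready(c), ready(d), ready(e), ready(f)}  (29 atoms)
F3 = F2 ∪ {above(a,a), above(a,d), above(c,d), above(d,a), above(e,a), above(e,d), above(f,a)}  (36 atoms)
goal ⊆ F3  ⇒  h_max = 3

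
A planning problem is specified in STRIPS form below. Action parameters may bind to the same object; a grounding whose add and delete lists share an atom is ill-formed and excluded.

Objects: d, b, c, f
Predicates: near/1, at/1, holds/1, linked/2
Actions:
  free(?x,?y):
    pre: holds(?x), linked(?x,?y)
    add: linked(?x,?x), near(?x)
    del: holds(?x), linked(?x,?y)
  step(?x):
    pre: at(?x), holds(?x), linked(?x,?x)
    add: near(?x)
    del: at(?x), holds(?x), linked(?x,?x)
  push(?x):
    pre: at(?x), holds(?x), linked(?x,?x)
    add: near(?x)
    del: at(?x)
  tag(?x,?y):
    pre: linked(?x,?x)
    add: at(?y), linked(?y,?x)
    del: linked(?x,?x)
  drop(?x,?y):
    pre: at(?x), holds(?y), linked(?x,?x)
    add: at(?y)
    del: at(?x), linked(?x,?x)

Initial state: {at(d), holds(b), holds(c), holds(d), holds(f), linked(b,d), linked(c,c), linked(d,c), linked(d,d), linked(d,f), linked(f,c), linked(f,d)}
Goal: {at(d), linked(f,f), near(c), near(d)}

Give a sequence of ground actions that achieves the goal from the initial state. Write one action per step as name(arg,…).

free(d,c); free(f,d); tag(d,c); free(c,d)

1. free(d,c)  →  {at(d), holds(b), holds(c), holds(f), linked(b,d), linked(c,c), linked(d,d), linked(d,f), linked(f,c), linked(f,d), near(d)}
2. free(f,d)  →  {at(d), holds(b), holds(c), linked(b,d), linked(c,c), linked(d,d), linked(d,f), linked(f,c), linked(f,f), near(d), near(f)}
3. tag(d,c)  →  {at(c), at(d), holds(b), holds(c), linked(b,d), linked(c,c), linked(c,d), linked(d,f), linked(f,c), linked(f,f), near(d), near(f)}
4. free(c,d)  →  {at(c), at(d), holds(b), linked(b,d), linked(c,c), linked(d,f), linked(f,c), linked(f,f), near(c), near(d), near(f)}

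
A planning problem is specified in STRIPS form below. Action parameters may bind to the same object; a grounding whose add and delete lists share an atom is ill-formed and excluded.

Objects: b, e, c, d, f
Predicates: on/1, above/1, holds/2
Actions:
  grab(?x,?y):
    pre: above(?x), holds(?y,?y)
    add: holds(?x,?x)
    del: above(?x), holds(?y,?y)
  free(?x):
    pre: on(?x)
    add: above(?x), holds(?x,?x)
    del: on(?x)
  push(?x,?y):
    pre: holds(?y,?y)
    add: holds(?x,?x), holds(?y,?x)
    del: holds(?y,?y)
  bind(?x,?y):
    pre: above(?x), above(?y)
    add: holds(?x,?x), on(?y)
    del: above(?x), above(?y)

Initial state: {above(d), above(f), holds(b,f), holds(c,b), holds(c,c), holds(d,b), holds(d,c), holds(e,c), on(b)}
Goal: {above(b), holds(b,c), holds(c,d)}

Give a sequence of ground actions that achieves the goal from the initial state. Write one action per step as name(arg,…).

free(b); push(c,b); push(d,c)

1. free(b)  →  {above(b), above(d), above(f), holds(b,b), holds(b,f), holds(c,b), holds(c,c), holds(d,b), holds(d,c), holds(e,c)}
2. push(c,b)  →  {above(b), above(d), above(f), holds(b,c), holds(b,f), holds(c,b), holds(c,c), holds(d,b), holds(d,c), holds(e,c)}
3. push(d,c)  →  {above(b), above(d), above(f), holds(b,c), holds(b,f), holds(c,b), holds(c,d), holds(d,b), holds(d,c), holds(d,d), holds(e,c)}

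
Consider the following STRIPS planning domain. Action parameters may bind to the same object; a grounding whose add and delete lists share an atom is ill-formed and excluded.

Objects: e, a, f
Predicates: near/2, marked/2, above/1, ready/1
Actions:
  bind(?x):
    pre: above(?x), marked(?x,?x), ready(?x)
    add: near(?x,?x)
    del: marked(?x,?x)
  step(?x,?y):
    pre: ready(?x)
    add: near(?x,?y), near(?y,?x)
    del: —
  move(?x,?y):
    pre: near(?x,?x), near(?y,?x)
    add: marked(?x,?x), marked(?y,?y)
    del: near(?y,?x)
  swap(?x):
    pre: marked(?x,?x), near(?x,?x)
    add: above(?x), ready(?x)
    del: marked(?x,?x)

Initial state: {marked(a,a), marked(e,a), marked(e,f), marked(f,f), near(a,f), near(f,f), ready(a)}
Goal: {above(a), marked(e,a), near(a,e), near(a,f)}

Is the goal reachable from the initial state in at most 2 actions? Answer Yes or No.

No

1. step(a,e)  →  {marked(a,a), marked(e,a), marked(e,f), marked(f,f), near(a,e), near(a,f), near(e,a), near(f,f), ready(a)}
2. step(a,a)  →  {marked(a,a), marked(e,a), marked(e,f), marked(f,f), near(a,a), near(a,e), near(a,f), near(e,a), near(f,f), ready(a)}
3. swap(a)  →  {above(a), marked(e,a), marked(e,f), marked(f,f), near(a,a), near(a,e), near(a,f), near(e,a), near(f,f), ready(a)}
optimal plan length = 3; 3 > 2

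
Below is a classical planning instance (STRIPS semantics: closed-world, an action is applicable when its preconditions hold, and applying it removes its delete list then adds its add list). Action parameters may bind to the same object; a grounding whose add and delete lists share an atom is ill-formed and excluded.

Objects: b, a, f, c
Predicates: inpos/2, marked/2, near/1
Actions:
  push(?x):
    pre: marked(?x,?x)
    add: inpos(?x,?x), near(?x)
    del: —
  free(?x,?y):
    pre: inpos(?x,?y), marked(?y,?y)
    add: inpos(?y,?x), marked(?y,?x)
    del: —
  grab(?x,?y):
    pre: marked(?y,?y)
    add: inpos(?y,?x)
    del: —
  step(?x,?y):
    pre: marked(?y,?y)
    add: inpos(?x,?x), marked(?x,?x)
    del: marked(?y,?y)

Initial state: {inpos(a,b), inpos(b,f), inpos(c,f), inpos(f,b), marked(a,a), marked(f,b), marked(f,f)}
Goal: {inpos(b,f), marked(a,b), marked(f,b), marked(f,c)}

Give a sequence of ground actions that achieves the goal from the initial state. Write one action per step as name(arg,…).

free(c,f); step(b,f); free(a,b); free(b,a)

1. free(c,f)  →  {inpos(a,b), inpos(b,f), inpos(c,f), inpos(f,b), inpos(f,c), marked(a,a), marked(f,b), marked(f,c), marked(f,f)}
2. step(b,f)  →  {inpos(a,b), inpos(b,b), inpos(b,f), inpos(c,f), inpos(f,b), inpos(f,c), marked(a,a), marked(b,b), marked(f,b), marked(f,c)}
3. free(a,b)  →  {inpos(a,b), inpos(b,a), inpos(b,b), inpos(b,f), inpos(c,f), inpos(f,b), inpos(f,c), marked(a,a), marked(b,a), marked(b,b), marked(f,b), marked(f,c)}
4. free(b,a)  →  {inpos(a,b), inpos(b,a), inpos(b,b), inpos(b,f), inpos(c,f), inpos(f,b), inpos(f,c), marked(a,a), marked(a,b), marked(b,a), marked(b,b), marked(f,b), marked(f,c)}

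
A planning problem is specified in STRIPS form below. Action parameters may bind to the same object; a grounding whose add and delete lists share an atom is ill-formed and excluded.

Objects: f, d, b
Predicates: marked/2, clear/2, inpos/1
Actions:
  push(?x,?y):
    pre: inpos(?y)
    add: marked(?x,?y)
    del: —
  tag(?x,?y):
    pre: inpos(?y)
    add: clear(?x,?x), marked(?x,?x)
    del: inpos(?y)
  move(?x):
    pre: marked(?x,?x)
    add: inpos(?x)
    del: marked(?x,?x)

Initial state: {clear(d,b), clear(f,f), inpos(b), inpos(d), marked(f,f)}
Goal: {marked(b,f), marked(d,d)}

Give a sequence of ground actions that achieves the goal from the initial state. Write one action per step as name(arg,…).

push(d,d); move(f); push(b,f)

1. push(d,d)  →  {clear(d,b), clear(f,f), inpos(b), inpos(d), marked(d,d), marked(f,f)}
2. move(f)  →  {clear(d,b), clear(f,f), inpos(b), inpos(d), inpos(f), marked(d,d)}
3. push(b,f)  →  {clear(d,b), clear(f,f), inpos(b), inpos(d), inpos(f), marked(b,f), marked(d,d)}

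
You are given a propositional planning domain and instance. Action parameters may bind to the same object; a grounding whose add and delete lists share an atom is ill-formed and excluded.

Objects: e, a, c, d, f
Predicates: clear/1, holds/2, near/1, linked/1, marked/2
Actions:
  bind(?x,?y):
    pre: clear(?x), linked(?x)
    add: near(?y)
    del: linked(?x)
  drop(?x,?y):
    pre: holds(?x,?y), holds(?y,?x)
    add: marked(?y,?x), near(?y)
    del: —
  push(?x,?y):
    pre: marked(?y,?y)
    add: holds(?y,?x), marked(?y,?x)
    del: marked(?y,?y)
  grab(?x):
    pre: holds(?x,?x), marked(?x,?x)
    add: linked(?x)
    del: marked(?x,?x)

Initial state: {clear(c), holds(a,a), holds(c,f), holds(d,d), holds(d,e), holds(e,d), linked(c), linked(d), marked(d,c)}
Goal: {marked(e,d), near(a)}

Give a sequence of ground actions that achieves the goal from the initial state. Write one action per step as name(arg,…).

1. bind(c,a)  →  {clear(c), holds(a,a), holds(c,f), holds(d,d), holds(d,e), holds(e,d), linked(d), marked(d,c), near(a)}
2. drop(d,e)  →  {clear(c), holds(a,a), holds(c,f), holds(d,d), holds(d,e), holds(e,d), linked(d), marked(d,c), marked(e,d), near(a), near(e)}

bind(c,a); drop(d,e)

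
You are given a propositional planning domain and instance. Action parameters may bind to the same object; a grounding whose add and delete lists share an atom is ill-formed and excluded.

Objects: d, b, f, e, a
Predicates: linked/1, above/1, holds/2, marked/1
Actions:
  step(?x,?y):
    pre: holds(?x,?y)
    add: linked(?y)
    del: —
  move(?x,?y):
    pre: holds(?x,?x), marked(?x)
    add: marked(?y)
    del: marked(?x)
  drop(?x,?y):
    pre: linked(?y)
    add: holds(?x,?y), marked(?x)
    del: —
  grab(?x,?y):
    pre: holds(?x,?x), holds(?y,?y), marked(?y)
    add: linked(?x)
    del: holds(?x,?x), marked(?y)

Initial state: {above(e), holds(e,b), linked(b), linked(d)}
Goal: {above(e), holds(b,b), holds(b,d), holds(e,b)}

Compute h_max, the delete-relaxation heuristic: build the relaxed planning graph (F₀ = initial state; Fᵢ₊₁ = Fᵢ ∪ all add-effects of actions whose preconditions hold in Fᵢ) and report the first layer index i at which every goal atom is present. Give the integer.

F0 = init (4 atoms)
F1 = F0 ∪ {holds(a,b), holds(a,d), holds(b,b), holds(b,d), holds(d,b), holds(d,d), holds(e,d), holds(f,b), holds(f,d), marked(a), marked(b), marked(d), marked(e), marked(f)}  (18 atoms)
goal ⊆ F1  ⇒  h_max = 1

1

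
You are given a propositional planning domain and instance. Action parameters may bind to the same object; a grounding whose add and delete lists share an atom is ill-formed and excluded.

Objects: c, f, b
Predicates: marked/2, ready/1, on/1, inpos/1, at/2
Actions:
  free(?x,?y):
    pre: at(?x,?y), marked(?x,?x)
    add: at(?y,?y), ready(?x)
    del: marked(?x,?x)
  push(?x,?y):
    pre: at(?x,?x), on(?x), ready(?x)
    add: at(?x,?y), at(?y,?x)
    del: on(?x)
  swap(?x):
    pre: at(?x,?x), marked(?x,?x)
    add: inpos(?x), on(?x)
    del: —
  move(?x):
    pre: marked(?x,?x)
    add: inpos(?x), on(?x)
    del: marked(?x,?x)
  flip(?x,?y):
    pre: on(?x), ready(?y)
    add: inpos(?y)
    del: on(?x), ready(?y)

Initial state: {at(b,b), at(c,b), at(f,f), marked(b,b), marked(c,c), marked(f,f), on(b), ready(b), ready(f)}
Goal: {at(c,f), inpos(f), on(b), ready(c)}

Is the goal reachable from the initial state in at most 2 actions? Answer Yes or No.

1. free(c,b)  →  {at(b,b), at(c,b), at(f,f), marked(b,b), marked(f,f), on(b), ready(b), ready(c), ready(f)}
2. swap(f)  →  {at(b,b), at(c,b), at(f,f), inpos(f), marked(b,b), marked(f,f), on(b), on(f), ready(b), ready(c), ready(f)}
3. push(f,c)  →  {at(b,b), at(c,b), at(c,f), at(f,c), at(f,f), inpos(f), marked(b,b), marked(f,f), on(b), ready(b), ready(c), ready(f)}
optimal plan length = 3; 3 > 2

No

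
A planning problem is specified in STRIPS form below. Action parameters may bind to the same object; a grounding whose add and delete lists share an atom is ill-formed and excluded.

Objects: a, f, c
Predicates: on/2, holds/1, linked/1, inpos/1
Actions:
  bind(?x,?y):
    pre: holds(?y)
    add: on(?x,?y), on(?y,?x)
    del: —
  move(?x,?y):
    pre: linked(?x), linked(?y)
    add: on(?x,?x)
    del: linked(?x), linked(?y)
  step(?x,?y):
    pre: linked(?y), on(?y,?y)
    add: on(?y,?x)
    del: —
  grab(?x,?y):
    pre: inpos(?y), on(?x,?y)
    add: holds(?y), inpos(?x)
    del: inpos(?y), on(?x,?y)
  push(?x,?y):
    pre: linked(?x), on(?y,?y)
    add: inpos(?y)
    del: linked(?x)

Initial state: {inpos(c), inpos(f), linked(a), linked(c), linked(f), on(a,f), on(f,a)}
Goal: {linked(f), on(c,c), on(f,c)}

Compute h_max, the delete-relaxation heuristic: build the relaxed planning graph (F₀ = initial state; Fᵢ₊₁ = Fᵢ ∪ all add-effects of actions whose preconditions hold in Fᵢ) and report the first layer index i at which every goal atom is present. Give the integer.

F0 = init (7 atoms)
F1 = F0 ∪ {holds(f), inpos(a), on(a,a), on(c,c), on(f,f)}  (12 atoms)
F2 = F1 ∪ {holds(a), on(a,c), on(c,a), on(c,f), on(f,c)}  (17 atoms)
goal ⊆ F2  ⇒  h_max = 2

2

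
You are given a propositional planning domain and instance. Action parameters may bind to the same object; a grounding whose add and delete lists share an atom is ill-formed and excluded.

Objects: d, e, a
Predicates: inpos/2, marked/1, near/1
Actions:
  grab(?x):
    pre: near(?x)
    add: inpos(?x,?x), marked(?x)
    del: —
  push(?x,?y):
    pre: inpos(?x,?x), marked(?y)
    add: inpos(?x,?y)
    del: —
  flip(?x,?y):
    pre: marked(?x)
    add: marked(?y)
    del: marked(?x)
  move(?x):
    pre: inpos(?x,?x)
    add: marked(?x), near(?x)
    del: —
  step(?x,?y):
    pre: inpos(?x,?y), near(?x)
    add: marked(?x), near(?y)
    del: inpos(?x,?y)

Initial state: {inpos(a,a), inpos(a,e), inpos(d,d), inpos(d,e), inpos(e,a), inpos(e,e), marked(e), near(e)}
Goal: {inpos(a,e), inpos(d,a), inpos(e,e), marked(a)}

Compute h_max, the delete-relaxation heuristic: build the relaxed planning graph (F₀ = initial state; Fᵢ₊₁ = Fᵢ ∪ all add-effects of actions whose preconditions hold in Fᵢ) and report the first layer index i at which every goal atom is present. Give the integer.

2

F0 = init (8 atoms)
F1 = F0 ∪ {marked(a), marked(d), near(a), near(d)}  (12 atoms)
F2 = F1 ∪ {inpos(a,d), inpos(d,a), inpos(e,d)}  (15 atoms)
goal ⊆ F2  ⇒  h_max = 2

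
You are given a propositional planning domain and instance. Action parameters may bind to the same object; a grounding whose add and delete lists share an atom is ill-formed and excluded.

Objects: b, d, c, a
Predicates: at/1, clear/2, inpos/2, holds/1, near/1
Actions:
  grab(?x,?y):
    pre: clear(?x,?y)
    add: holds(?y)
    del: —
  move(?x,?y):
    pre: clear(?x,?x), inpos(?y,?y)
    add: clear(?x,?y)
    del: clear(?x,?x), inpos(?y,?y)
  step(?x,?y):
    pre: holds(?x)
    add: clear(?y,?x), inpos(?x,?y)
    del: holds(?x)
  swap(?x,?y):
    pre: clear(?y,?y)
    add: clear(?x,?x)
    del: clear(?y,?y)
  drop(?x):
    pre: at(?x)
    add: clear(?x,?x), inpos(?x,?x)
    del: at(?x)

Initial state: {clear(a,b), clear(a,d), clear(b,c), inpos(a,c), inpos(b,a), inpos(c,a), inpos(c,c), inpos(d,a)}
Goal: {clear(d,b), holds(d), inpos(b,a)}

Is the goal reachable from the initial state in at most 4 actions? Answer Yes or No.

1. grab(a,b)  →  {clear(a,b), clear(a,d), clear(b,c), holds(b), inpos(a,c), inpos(b,a), inpos(c,a), inpos(c,c), inpos(d,a)}
2. grab(a,d)  →  {clear(a,b), clear(a,d), clear(b,c), holds(b), holds(d), inpos(a,c), inpos(b,a), inpos(c,a), inpos(c,c), inpos(d,a)}
3. step(b,d)  →  {clear(a,b), clear(a,d), clear(b,c), clear(d,b), holds(d), inpos(a,c), inpos(b,a), inpos(b,d), inpos(c,a), inpos(c,c), inpos(d,a)}
optimal plan length = 3; 3 ≤ 4

Yes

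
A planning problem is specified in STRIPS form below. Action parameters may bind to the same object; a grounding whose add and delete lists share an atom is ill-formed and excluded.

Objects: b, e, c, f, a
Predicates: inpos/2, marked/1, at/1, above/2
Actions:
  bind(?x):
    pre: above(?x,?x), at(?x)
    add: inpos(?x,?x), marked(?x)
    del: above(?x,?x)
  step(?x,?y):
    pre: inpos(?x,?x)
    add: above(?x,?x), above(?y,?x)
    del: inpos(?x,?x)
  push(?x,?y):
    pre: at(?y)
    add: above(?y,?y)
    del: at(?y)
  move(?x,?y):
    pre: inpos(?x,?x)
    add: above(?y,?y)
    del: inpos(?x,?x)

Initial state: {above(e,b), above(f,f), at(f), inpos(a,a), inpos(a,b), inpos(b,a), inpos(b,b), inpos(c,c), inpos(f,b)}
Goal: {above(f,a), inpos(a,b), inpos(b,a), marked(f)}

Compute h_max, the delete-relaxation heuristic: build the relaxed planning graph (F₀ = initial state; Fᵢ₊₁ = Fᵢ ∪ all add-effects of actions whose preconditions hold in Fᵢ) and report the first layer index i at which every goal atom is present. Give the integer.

1

F0 = init (9 atoms)
F1 = F0 ∪ {above(a,a), above(a,b), above(a,c), above(b,a), above(b,b), above(b,c), above(c,a), above(c,b), above(c,c), above(e,a), above(e,c), above(e,e), above(f,a), above(f,b), above(f,c), inpos(f,f), marked(f)}  (26 atoms)
goal ⊆ F1  ⇒  h_max = 1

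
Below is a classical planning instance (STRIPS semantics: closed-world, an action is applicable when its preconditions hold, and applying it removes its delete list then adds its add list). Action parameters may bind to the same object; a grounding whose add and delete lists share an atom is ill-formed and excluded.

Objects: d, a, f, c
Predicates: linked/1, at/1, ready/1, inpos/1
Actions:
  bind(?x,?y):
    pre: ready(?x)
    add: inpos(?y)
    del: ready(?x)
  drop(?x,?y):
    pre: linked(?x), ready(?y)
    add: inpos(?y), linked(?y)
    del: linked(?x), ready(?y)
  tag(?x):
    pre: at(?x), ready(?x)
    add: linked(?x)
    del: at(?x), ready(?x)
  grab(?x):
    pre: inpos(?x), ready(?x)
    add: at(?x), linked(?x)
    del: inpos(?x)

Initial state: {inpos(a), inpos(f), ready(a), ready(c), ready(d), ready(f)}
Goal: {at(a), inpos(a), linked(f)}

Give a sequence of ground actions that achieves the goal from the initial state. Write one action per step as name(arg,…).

grab(a); bind(d,a); drop(a,f)

1. grab(a)  →  {at(a), inpos(f), linked(a), ready(a), ready(c), ready(d), ready(f)}
2. bind(d,a)  →  {at(a), inpos(a), inpos(f), linked(a), ready(a), ready(c), ready(f)}
3. drop(a,f)  →  {at(a), inpos(a), inpos(f), linked(f), ready(a), ready(c)}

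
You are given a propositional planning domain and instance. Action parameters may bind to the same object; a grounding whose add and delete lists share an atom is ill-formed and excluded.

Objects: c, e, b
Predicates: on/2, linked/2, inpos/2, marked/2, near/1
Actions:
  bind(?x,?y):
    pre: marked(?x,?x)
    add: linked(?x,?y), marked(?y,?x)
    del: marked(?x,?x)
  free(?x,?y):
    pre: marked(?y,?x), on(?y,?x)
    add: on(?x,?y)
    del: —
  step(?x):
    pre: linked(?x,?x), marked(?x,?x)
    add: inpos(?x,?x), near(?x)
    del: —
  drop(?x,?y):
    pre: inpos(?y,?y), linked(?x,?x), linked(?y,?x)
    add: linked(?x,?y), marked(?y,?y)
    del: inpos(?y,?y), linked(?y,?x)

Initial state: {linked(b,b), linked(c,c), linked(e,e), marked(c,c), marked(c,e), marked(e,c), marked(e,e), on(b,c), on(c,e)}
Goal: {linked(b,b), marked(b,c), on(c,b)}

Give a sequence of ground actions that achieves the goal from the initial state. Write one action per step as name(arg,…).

1. bind(c,b)  →  {linked(b,b), linked(c,b), linked(c,c), linked(e,e), marked(b,c), marked(c,e), marked(e,c), marked(e,e), on(b,c), on(c,e)}
2. free(c,b)  →  {linked(b,b), linked(c,b), linked(c,c), linked(e,e), marked(b,c), marked(c,e), marked(e,c), marked(e,e), on(b,c), on(c,b), on(c,e)}

bind(c,b); free(c,b)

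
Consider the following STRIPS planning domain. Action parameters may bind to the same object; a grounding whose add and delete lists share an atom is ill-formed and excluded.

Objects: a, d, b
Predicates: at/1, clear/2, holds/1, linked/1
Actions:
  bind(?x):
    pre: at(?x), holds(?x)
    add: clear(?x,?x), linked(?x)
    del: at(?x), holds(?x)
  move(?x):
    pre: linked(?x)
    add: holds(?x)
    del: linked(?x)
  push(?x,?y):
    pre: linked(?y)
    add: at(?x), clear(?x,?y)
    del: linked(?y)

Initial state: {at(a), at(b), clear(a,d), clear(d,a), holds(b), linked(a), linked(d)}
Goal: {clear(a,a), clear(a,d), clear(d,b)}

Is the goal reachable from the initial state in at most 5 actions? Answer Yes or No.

Yes

1. bind(b)  →  {at(a), clear(a,d), clear(b,b), clear(d,a), linked(a), linked(b), linked(d)}
2. push(a,a)  →  {at(a), clear(a,a), clear(a,d), clear(b,b), clear(d,a), linked(b), linked(d)}
3. push(d,b)  →  {at(a), at(d), clear(a,a), clear(a,d), clear(b,b), clear(d,a), clear(d,b), linked(d)}
optimal plan length = 3; 3 ≤ 5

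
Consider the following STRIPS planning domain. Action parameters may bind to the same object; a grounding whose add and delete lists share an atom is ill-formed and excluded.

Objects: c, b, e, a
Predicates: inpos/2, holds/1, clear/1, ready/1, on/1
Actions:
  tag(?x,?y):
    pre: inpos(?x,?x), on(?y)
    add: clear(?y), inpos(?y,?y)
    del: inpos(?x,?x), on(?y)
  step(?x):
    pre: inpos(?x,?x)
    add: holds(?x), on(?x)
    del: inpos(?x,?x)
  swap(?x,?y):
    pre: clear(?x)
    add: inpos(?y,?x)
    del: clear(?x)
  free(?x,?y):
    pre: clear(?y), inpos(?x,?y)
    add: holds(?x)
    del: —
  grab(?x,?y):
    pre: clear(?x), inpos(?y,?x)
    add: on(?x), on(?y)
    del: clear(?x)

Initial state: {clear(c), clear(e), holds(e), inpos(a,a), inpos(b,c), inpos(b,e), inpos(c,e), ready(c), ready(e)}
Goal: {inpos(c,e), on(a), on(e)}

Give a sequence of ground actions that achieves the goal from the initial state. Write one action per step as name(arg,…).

step(a); grab(e,c)

1. step(a)  →  {clear(c), clear(e), holds(a), holds(e), inpos(b,c), inpos(b,e), inpos(c,e), on(a), ready(c), ready(e)}
2. grab(e,c)  →  {clear(c), holds(a), holds(e), inpos(b,c), inpos(b,e), inpos(c,e), on(a), on(c), on(e), ready(c), ready(e)}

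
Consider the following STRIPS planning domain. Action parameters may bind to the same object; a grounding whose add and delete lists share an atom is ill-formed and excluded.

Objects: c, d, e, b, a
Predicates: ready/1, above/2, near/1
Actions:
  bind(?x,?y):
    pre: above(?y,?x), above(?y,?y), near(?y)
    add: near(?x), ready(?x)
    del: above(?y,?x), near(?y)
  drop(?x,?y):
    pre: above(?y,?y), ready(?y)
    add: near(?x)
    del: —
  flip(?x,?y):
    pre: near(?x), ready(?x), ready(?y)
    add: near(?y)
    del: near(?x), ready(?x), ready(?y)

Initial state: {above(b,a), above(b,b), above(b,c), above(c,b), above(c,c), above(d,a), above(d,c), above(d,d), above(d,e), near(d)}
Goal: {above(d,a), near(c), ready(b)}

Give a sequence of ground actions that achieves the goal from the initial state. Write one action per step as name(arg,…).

bind(c,d); bind(b,c); bind(c,b)

1. bind(c,d)  →  {above(b,a), above(b,b), above(b,c), above(c,b), above(c,c), above(d,a), above(d,d), above(d,e), near(c), ready(c)}
2. bind(b,c)  →  {above(b,a), above(b,b), above(b,c), above(c,c), above(d,a), above(d,d), above(d,e), near(b), ready(b), ready(c)}
3. bind(c,b)  →  {above(b,a), above(b,b), above(c,c), above(d,a), above(d,d), above(d,e), near(c), ready(b), ready(c)}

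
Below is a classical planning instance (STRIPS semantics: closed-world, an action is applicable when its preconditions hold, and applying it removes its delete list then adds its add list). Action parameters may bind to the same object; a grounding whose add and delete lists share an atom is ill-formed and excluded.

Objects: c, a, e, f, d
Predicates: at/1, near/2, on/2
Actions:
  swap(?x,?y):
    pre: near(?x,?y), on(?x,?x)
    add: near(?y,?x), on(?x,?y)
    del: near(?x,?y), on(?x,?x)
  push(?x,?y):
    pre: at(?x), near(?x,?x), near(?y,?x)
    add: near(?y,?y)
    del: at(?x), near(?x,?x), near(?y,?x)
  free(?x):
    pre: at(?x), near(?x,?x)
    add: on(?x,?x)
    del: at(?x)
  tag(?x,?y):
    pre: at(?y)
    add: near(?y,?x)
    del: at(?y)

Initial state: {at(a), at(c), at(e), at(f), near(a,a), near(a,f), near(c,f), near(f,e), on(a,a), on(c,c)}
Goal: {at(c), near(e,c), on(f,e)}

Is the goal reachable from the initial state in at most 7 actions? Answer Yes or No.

1. swap(a,f)  →  {at(a), at(c), at(e), at(f), near(a,a), near(c,f), near(f,a), near(f,e), on(a,f), on(c,c)}
2. push(a,f)  →  {at(c), at(e), at(f), near(c,f), near(f,e), near(f,f), on(a,f), on(c,c)}
3. free(f)  →  {at(c), at(e), near(c,f), near(f,e), near(f,f), on(a,f), on(c,c), on(f,f)}
4. swap(f,e)  →  {at(c), at(e), near(c,f), near(e,f), near(f,f), on(a,f), on(c,c), on(f,e)}
5. tag(c,e)  →  {at(c), near(c,f), near(e,c), near(e,f), near(f,f), on(a,f), on(c,c), on(f,e)}
optimal plan length = 5; 5 ≤ 7

Yes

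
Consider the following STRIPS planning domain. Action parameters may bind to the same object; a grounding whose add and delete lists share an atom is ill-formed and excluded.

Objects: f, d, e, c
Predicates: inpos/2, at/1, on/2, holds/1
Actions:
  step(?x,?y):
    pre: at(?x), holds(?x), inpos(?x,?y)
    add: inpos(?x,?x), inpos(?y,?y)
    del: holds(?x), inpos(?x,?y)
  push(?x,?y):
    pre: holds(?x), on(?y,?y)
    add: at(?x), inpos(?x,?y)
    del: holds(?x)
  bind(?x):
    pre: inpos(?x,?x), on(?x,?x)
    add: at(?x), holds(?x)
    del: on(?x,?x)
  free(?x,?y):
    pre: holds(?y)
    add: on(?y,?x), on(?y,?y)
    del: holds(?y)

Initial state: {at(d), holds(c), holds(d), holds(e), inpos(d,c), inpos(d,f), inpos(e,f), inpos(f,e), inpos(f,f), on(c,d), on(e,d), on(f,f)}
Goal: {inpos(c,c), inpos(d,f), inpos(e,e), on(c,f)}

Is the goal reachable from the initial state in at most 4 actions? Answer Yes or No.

Yes

1. step(d,c)  →  {at(d), holds(c), holds(e), inpos(c,c), inpos(d,d), inpos(d,f), inpos(e,f), inpos(f,e), inpos(f,f), on(c,d), on(e,d), on(f,f)}
2. bind(f)  →  {at(d), at(f), holds(c), holds(e), holds(f), inpos(c,c), inpos(d,d), inpos(d,f), inpos(e,f), inpos(f,e), inpos(f,f), on(c,d), on(e,d)}
3. step(f,e)  →  {at(d), at(f), holds(c), holds(e), inpos(c,c), inpos(d,d), inpos(d,f), inpos(e,e), inpos(e,f), inpos(f,f), on(c,d), on(e,d)}
4. free(f,c)  →  {at(d), at(f), holds(e), inpos(c,c), inpos(d,d), inpos(d,f), inpos(e,e), inpos(e,f), inpos(f,f), on(c,c), on(c,d), on(c,f), on(e,d)}
optimal plan length = 4; 4 ≤ 4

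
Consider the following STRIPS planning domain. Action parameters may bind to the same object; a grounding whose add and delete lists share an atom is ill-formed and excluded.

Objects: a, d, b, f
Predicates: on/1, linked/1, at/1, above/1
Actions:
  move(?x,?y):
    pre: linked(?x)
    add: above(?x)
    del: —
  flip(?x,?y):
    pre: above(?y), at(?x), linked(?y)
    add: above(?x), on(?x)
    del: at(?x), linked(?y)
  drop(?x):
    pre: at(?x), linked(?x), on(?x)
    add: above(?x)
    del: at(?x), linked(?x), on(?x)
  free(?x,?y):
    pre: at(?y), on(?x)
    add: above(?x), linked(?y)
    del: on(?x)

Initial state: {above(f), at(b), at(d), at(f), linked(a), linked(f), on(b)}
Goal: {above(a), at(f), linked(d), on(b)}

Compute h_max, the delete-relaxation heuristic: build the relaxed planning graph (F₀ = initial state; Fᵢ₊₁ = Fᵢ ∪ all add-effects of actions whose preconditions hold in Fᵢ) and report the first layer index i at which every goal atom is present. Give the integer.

F0 = init (7 atoms)
F1 = F0 ∪ {above(a), above(b), above(d), linked(b), linked(d), on(d), on(f)}  (14 atoms)
goal ⊆ F1  ⇒  h_max = 1

1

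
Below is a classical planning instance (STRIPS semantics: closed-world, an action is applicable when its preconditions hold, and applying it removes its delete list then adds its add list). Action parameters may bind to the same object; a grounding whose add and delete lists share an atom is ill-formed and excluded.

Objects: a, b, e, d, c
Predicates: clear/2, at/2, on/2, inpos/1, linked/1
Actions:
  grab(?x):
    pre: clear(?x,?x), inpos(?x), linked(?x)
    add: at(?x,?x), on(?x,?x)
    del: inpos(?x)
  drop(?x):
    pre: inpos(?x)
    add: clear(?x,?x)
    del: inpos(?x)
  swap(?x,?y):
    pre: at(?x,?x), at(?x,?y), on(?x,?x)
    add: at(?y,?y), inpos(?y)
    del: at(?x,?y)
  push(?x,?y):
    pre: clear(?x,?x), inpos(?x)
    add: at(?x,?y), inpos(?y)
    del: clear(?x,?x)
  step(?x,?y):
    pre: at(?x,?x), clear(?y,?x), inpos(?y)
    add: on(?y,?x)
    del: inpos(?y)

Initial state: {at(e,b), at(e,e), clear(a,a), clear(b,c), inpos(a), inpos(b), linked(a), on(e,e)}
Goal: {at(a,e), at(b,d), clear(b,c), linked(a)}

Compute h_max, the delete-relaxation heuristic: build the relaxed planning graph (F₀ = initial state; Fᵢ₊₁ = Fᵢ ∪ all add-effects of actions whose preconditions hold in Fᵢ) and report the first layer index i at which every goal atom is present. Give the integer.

2

F0 = init (8 atoms)
F1 = F0 ∪ {at(a,a), at(a,b), at(a,c), at(a,d), at(a,e), at(b,b), clear(b,b), inpos(c), inpos(d), inpos(e), on(a,a)}  (19 atoms)
F2 = F1 ∪ {at(b,a), at(b,c), at(b,d), at(b,e), at(c,c), at(d,d), clear(c,c), clear(d,d), clear(e,e), on(b,b)}  (29 atoms)
goal ⊆ F2  ⇒  h_max = 2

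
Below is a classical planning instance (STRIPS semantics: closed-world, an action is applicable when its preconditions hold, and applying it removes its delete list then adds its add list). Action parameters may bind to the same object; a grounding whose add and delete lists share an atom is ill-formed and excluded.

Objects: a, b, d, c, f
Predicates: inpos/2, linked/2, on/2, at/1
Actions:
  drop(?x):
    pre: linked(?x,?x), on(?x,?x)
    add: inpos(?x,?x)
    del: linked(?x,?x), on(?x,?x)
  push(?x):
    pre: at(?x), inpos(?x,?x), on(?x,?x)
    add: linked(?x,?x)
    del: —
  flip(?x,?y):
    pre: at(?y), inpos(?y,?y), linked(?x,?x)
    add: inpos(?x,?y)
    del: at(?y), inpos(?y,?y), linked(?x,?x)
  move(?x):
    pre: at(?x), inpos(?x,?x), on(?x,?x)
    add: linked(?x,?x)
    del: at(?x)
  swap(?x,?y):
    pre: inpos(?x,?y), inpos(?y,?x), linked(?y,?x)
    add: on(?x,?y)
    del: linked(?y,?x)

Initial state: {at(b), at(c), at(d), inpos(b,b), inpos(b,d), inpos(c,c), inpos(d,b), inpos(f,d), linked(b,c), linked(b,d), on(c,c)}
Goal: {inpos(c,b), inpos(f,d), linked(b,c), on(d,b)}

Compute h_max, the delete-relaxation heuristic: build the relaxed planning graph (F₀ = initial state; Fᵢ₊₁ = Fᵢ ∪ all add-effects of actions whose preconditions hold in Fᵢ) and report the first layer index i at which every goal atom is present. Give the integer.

F0 = init (11 atoms)
F1 = F0 ∪ {linked(c,c), on(d,b)}  (13 atoms)
F2 = F1 ∪ {inpos(c,b)}  (14 atoms)
goal ⊆ F2  ⇒  h_max = 2

2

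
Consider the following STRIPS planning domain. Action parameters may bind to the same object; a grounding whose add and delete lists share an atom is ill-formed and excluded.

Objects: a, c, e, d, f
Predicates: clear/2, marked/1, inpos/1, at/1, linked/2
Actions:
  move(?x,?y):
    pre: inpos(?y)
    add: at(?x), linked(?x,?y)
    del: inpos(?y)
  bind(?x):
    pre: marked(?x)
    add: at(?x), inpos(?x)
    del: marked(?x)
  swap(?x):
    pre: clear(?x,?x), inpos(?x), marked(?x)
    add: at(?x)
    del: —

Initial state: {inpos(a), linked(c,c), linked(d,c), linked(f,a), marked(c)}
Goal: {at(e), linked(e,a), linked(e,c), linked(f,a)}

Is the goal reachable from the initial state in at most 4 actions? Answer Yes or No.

Yes

1. move(e,a)  →  {at(e), linked(c,c), linked(d,c), linked(e,a), linked(f,a), marked(c)}
2. bind(c)  →  {at(c), at(e), inpos(c), linked(c,c), linked(d,c), linked(e,a), linked(f,a)}
3. move(e,c)  →  {at(c), at(e), linked(c,c), linked(d,c), linked(e,a), linked(e,c), linked(f,a)}
optimal plan length = 3; 3 ≤ 4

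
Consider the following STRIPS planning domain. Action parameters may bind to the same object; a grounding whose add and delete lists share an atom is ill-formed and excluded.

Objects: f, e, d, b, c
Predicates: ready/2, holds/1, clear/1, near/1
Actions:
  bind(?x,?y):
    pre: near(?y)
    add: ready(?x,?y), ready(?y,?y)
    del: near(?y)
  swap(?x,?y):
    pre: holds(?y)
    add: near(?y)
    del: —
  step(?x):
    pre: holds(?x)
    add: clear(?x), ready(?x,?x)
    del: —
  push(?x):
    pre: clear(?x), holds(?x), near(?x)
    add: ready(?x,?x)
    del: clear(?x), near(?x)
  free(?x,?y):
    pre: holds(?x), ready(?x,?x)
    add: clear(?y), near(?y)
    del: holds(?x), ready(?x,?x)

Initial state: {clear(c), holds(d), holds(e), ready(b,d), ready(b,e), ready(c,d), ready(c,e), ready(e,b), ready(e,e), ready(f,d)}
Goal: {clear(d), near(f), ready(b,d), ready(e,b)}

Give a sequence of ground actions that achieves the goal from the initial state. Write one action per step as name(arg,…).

1. step(d)  →  {clear(c), clear(d), holds(d), holds(e), ready(b,d), ready(b,e), ready(c,d), ready(c,e), ready(d,d), ready(e,b), ready(e,e), ready(f,d)}
2. free(e,f)  →  {clear(c), clear(d), clear(f), holds(d), near(f), ready(b,d), ready(b,e), ready(c,d), ready(c,e), ready(d,d), ready(e,b), ready(f,d)}

step(d); free(e,f)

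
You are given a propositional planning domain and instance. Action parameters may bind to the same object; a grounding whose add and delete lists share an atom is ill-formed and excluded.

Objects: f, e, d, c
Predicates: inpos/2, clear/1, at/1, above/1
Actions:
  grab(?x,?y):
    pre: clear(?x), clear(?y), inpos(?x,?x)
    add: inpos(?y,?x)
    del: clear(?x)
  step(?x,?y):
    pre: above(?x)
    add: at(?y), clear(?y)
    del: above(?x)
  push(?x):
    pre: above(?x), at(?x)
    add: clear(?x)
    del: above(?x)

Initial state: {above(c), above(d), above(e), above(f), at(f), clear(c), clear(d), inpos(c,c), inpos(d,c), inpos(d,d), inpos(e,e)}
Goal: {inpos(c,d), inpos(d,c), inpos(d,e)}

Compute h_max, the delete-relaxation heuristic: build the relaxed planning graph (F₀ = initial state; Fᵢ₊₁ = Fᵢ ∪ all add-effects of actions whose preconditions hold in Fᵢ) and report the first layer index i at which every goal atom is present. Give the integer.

F0 = init (11 atoms)
F1 = F0 ∪ {at(c), at(d), at(e), clear(e), clear(f), inpos(c,d)}  (17 atoms)
F2 = F1 ∪ {inpos(c,e), inpos(d,e), inpos(e,c), inpos(e,d), inpos(f,c), inpos(f,d), inpos(f,e)}  (24 atoms)
goal ⊆ F2  ⇒  h_max = 2

2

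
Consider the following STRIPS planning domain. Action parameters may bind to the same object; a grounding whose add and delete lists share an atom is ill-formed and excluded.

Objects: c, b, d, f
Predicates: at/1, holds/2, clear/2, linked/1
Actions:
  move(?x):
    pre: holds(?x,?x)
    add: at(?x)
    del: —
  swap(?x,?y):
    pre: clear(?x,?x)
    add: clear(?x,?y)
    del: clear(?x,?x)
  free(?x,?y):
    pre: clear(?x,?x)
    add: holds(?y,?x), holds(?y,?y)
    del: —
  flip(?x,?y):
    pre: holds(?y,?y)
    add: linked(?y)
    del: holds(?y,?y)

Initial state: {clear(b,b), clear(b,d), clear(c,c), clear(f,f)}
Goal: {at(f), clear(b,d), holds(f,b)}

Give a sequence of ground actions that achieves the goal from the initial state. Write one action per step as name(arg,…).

free(b,f); move(f)

1. free(b,f)  →  {clear(b,b), clear(b,d), clear(c,c), clear(f,f), holds(f,b), holds(f,f)}
2. move(f)  →  {at(f), clear(b,b), clear(b,d), clear(c,c), clear(f,f), holds(f,b), holds(f,f)}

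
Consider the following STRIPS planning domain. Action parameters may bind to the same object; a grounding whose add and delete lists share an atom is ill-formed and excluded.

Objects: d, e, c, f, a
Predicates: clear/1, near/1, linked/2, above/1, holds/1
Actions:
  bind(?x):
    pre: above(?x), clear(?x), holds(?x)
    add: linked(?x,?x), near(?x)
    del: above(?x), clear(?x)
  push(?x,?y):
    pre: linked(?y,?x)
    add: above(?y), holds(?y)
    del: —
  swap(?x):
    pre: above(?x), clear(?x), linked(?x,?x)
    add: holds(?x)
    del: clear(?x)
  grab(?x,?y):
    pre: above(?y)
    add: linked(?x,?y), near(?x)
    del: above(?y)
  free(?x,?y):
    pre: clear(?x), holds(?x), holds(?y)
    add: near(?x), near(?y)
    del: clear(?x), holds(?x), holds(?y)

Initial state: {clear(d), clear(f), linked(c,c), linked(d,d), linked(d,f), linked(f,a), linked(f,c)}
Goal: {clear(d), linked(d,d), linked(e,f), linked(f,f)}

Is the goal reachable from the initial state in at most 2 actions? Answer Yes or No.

No

1. push(c,f)  →  {above(f), clear(d), clear(f), holds(f), linked(c,c), linked(d,d), linked(d,f), linked(f,a), linked(f,c)}
2. bind(f)  →  {clear(d), holds(f), linked(c,c), linked(d,d), linked(d,f), linked(f,a), linked(f,c), linked(f,f), near(f)}
3. push(c,f)  →  {above(f), clear(d), holds(f), linked(c,c), linked(d,d), linked(d,f), linked(f,a), linked(f,c), linked(f,f), near(f)}
4. grab(e,f)  →  {clear(d), holds(f), linked(c,c), linked(d,d), linked(d,f), linked(e,f), linked(f,a), linked(f,c), linked(f,f), near(e), near(f)}
optimal plan length = 4; 4 > 2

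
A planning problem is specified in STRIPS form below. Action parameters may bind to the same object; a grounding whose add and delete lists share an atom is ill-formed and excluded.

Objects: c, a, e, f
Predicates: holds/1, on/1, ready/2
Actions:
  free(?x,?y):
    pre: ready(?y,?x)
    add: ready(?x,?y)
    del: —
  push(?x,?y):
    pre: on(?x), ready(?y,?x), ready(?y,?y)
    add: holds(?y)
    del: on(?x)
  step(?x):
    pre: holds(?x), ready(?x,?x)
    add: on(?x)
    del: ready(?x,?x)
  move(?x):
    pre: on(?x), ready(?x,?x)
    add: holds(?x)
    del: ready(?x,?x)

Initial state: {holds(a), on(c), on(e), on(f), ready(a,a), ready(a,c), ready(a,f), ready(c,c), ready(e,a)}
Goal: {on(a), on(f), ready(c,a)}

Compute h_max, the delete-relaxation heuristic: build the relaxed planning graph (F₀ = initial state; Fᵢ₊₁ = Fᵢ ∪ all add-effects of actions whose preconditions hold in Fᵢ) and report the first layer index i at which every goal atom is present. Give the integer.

1

F0 = init (9 atoms)
F1 = F0 ∪ {holds(c), on(a), ready(a,e), ready(c,a), ready(f,a)}  (14 atoms)
goal ⊆ F1  ⇒  h_max = 1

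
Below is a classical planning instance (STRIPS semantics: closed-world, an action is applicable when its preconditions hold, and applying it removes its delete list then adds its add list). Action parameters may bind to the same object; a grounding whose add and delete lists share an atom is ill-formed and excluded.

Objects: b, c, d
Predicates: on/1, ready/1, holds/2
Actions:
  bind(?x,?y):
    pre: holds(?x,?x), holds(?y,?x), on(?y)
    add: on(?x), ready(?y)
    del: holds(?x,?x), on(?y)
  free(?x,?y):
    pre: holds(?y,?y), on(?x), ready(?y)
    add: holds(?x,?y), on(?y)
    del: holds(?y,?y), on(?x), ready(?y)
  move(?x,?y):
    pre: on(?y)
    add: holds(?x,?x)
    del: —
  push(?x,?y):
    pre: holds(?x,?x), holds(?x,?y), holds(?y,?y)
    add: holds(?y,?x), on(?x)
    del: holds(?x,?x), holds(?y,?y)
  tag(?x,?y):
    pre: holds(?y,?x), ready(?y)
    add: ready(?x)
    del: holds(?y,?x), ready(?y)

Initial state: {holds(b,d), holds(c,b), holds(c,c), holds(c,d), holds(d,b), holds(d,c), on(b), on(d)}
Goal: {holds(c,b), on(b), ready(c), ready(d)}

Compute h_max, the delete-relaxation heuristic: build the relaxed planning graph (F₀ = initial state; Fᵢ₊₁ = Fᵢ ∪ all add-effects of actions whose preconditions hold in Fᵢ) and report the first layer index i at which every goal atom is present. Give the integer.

F0 = init (8 atoms)
F1 = F0 ∪ {holds(b,b), holds(d,d), on(c), ready(d)}  (12 atoms)
F2 = F1 ∪ {holds(b,c), ready(b), ready(c)}  (15 atoms)
goal ⊆ F2  ⇒  h_max = 2

2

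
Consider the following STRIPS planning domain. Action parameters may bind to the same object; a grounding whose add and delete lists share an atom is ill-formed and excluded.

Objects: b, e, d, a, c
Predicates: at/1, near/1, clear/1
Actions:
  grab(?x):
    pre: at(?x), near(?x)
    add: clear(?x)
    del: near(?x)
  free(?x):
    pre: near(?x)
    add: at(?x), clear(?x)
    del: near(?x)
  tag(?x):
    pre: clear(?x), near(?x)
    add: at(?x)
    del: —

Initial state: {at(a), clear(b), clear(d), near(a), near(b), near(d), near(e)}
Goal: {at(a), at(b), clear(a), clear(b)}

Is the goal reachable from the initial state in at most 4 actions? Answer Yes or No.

Yes

1. grab(a)  →  {at(a), clear(a), clear(b), clear(d), near(b), near(d), near(e)}
2. free(b)  →  {at(a), at(b), clear(a), clear(b), clear(d), near(d), near(e)}
optimal plan length = 2; 2 ≤ 4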